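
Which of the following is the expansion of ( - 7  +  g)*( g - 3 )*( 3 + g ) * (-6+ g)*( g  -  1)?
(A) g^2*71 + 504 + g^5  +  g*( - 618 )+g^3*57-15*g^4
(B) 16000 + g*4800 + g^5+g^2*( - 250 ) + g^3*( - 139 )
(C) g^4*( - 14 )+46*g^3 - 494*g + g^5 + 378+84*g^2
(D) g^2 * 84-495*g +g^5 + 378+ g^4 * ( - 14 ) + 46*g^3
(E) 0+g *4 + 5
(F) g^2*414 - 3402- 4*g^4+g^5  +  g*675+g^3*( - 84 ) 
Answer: D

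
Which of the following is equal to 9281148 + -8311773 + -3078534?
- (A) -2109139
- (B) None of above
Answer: B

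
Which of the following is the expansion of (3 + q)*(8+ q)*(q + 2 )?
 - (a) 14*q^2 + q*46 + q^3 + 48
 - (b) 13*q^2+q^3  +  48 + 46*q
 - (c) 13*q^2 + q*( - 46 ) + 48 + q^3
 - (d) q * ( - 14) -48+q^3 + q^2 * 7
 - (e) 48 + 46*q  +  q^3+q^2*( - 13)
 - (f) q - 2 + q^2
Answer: b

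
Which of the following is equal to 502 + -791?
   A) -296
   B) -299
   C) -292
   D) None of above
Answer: D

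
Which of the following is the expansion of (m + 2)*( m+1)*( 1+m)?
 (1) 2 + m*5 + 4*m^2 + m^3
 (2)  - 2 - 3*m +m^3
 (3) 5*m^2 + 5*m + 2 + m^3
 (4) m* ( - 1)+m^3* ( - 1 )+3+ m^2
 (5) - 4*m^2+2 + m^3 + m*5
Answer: 1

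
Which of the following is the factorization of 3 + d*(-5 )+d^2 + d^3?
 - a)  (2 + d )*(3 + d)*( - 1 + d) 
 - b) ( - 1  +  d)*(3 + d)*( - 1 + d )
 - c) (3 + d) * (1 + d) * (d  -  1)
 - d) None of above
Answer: b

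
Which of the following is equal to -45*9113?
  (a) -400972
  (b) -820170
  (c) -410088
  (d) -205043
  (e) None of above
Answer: e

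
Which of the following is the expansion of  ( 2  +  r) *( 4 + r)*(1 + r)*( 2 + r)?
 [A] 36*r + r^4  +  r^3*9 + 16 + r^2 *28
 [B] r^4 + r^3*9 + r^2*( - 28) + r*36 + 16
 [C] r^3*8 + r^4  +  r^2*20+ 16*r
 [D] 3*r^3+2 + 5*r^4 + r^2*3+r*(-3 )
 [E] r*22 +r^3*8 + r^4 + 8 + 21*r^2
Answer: A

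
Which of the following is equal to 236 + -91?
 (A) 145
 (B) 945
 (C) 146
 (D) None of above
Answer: A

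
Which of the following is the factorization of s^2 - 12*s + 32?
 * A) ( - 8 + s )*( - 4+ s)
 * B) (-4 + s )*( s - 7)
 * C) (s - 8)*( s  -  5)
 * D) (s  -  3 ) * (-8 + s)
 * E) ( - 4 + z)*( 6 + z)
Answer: A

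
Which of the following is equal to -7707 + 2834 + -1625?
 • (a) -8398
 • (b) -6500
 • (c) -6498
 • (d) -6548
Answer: c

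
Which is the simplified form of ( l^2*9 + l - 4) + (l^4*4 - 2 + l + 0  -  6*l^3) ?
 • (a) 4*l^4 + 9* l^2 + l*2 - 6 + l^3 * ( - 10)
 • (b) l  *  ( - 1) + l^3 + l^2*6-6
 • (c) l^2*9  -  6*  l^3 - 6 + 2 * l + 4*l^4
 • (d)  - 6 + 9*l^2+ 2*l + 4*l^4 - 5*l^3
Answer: c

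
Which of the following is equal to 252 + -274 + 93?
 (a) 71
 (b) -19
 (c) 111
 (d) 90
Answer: a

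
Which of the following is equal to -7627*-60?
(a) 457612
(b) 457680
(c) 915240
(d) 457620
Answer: d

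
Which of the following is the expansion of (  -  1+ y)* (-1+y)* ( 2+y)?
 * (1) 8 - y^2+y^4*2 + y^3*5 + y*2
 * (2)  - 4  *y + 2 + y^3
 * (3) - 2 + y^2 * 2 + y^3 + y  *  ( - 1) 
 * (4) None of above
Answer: 4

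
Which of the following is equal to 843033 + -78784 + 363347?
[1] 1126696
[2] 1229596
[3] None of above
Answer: 3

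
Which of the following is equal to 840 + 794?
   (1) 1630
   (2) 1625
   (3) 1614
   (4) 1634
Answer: 4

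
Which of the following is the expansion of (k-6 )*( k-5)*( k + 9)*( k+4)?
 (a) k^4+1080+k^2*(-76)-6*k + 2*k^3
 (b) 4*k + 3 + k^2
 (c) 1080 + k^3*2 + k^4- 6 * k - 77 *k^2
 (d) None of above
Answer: c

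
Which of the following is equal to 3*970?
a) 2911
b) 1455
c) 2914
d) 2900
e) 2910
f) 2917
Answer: e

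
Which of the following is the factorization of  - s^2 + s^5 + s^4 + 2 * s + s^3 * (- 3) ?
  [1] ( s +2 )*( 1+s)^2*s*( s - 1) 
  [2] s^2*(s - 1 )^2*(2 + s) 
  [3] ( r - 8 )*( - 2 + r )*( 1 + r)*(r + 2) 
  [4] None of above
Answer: 4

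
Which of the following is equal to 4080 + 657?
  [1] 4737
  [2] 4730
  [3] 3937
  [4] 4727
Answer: 1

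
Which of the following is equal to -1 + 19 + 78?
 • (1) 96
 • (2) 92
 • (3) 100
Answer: 1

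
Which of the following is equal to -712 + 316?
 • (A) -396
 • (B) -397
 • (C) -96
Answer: A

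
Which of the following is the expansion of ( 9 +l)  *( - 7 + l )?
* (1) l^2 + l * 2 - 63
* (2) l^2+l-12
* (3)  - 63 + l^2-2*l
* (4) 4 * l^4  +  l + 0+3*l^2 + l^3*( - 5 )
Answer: 1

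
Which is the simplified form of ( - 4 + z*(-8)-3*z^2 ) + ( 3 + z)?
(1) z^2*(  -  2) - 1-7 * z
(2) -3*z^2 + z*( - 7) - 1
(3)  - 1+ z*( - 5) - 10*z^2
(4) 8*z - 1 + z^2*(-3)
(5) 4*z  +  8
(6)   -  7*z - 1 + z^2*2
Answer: 2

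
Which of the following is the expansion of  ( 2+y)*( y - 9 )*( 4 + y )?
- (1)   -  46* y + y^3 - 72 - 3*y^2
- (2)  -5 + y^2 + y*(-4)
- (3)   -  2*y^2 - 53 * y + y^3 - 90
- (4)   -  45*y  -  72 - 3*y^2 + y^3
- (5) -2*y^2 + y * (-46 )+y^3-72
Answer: 1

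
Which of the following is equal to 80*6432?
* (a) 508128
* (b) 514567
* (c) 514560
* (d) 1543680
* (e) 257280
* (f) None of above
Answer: c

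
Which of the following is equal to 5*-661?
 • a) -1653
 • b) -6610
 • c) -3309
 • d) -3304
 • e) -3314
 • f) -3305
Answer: f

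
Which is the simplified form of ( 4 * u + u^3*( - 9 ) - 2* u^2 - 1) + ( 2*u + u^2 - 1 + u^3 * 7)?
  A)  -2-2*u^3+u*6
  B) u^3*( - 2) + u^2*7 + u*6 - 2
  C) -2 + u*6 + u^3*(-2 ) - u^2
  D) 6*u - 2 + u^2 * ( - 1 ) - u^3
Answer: C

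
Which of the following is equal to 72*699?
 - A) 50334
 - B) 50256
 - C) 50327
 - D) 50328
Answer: D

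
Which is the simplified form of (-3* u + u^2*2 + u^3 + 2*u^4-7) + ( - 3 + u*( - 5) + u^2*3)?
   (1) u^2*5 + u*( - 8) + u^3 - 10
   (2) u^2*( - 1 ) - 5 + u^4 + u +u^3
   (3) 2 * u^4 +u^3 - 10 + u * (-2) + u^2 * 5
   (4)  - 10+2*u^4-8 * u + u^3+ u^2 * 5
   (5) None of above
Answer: 4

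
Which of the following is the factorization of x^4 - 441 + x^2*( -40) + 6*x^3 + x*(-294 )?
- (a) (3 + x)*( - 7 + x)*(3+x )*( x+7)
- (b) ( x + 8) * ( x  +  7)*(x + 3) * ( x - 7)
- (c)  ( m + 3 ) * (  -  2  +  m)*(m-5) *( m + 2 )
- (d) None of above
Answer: a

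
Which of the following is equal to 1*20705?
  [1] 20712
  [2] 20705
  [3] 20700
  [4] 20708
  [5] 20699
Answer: 2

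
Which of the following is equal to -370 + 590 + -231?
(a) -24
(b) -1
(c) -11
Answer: c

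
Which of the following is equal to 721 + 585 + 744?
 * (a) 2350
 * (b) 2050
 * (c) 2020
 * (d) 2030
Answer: b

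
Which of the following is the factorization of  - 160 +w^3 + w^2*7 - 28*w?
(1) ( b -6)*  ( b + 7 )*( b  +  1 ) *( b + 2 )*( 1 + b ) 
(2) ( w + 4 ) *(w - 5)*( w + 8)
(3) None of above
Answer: 2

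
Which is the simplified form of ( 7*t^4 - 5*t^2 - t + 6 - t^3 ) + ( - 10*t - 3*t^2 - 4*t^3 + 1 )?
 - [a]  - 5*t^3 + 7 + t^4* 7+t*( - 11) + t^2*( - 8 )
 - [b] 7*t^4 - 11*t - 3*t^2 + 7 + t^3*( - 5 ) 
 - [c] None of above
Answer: a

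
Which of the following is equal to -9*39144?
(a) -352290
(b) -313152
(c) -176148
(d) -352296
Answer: d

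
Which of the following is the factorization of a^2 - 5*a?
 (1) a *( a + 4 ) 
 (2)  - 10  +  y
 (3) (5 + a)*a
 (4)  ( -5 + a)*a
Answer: 4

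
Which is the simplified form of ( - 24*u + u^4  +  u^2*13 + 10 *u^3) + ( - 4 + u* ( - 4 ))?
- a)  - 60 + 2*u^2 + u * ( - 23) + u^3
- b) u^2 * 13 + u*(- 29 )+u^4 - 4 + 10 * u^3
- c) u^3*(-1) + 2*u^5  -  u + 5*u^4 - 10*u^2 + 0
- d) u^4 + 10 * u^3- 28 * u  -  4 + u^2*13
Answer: d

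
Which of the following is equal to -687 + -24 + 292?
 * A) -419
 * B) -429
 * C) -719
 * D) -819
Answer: A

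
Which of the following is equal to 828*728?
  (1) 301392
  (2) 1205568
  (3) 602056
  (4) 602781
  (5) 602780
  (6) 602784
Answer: 6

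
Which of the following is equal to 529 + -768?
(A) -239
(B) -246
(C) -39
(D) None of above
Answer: A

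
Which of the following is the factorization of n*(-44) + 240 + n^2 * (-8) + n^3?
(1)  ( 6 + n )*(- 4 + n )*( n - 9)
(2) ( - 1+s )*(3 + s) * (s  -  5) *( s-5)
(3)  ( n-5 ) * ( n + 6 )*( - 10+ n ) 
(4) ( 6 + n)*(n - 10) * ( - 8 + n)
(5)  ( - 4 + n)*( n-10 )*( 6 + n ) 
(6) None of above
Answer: 5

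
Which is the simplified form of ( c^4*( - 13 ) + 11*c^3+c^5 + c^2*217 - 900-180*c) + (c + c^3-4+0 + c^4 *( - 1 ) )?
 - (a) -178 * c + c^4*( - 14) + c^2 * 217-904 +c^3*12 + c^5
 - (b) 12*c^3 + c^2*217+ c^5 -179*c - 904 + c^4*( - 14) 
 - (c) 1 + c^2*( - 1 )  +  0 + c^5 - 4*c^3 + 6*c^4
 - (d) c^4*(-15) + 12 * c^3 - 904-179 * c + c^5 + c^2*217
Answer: b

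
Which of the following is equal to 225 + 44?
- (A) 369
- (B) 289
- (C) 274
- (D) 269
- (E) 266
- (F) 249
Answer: D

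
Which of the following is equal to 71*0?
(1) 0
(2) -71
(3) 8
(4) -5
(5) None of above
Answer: 1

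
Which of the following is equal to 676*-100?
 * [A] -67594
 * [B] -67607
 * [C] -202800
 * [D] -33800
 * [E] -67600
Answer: E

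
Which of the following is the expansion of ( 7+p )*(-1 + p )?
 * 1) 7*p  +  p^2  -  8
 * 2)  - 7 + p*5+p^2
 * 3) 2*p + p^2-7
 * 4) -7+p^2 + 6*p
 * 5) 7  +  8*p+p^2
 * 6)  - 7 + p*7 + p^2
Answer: 4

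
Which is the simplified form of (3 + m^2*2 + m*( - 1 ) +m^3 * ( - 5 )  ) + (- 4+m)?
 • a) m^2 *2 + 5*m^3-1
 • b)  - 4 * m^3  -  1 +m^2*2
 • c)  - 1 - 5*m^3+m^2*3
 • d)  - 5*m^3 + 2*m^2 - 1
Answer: d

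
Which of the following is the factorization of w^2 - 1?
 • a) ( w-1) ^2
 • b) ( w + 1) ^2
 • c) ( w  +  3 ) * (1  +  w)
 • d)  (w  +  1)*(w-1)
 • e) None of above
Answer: d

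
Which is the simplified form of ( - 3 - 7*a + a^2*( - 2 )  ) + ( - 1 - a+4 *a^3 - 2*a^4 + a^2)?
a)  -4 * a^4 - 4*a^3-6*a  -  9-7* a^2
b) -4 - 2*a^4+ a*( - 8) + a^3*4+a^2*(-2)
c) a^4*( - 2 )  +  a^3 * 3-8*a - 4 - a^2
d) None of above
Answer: d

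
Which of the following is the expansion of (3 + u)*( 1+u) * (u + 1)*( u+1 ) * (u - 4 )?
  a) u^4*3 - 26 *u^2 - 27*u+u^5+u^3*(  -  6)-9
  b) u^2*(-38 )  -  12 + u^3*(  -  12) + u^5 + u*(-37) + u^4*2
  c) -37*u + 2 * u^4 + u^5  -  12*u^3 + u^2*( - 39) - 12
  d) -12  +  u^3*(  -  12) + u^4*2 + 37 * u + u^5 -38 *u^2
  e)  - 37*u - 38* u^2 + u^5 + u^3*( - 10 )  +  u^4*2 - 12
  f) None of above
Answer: b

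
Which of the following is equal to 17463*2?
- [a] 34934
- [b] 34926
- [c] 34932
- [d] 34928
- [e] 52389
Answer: b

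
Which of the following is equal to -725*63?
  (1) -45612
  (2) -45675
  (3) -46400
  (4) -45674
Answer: 2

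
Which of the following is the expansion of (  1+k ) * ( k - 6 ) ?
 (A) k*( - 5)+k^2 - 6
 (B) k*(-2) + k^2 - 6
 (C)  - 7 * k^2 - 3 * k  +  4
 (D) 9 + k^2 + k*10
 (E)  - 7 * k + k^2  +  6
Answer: A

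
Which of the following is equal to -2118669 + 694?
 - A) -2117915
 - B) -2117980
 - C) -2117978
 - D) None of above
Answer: D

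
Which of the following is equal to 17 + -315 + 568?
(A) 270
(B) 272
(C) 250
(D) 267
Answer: A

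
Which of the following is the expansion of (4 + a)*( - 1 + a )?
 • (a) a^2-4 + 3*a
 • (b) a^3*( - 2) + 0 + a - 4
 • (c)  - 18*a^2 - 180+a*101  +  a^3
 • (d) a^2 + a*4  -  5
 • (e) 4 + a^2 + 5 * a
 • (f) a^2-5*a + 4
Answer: a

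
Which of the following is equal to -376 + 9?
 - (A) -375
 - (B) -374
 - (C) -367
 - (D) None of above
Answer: C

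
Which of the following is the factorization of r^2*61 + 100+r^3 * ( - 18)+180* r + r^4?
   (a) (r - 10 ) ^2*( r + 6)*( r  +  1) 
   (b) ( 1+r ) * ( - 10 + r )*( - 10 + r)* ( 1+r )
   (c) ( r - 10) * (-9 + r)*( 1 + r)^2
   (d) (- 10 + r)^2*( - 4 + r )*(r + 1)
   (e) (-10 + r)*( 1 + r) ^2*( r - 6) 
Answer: b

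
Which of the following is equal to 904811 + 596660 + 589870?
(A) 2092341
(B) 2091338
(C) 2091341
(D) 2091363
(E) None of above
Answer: C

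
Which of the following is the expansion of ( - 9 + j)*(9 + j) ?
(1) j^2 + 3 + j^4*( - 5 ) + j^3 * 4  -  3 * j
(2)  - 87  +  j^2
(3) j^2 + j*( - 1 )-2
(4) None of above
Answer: 4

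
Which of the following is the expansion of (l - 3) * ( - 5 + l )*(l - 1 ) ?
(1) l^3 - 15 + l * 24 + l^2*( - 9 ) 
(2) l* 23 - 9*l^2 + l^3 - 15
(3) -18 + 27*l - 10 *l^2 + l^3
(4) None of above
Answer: 2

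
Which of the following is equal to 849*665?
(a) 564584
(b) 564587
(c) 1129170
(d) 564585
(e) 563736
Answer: d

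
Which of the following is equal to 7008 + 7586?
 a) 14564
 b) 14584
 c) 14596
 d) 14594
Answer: d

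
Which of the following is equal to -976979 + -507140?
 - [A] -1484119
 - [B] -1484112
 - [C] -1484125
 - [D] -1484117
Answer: A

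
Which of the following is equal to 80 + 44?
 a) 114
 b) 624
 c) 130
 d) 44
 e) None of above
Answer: e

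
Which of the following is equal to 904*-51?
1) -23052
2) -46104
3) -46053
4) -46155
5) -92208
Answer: 2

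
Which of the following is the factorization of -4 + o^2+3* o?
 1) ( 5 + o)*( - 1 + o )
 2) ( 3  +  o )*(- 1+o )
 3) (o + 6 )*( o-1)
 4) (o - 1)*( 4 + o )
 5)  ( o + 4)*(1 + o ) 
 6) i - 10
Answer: 4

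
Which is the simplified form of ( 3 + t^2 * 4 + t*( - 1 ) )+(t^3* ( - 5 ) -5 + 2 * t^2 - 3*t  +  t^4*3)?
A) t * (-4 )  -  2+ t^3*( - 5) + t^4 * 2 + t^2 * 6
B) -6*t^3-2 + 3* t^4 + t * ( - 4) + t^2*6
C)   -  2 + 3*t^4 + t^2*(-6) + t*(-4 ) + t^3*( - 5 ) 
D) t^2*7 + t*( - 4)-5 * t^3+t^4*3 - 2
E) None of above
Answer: E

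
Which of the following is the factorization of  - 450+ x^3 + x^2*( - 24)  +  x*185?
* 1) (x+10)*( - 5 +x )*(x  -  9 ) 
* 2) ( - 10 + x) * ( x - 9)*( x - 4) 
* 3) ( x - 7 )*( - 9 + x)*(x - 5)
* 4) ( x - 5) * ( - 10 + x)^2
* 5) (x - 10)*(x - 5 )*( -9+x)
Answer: 5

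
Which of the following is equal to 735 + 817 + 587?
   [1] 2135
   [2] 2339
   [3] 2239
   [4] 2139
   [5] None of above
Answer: 4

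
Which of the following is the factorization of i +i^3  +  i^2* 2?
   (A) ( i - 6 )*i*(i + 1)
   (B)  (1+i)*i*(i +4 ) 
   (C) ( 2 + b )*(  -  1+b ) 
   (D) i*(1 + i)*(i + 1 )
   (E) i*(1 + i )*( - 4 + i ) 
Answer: D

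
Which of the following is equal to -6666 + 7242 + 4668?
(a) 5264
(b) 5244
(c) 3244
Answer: b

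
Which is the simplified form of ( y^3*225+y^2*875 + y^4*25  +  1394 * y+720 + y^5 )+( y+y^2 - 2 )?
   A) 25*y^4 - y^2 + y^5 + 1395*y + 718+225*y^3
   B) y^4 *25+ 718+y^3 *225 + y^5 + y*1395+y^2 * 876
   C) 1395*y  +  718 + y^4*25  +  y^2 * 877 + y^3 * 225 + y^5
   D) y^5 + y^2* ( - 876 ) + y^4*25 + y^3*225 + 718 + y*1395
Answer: B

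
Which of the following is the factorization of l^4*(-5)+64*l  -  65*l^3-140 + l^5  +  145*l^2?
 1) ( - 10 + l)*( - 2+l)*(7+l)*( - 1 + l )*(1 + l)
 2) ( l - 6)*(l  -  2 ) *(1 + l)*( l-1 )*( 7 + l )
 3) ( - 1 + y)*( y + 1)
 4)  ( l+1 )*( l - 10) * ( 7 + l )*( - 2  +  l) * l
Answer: 1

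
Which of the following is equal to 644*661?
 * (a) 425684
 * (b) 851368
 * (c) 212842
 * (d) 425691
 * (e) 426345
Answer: a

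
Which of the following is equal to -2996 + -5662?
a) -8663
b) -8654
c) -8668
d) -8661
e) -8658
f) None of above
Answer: e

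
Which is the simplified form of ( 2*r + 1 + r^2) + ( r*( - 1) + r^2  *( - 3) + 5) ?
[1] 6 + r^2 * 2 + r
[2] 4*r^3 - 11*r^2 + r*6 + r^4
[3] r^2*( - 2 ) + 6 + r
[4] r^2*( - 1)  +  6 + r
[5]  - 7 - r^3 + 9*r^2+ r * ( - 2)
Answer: 3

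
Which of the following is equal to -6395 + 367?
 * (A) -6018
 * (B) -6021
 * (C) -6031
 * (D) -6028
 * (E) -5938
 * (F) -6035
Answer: D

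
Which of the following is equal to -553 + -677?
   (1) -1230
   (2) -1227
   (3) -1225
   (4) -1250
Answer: 1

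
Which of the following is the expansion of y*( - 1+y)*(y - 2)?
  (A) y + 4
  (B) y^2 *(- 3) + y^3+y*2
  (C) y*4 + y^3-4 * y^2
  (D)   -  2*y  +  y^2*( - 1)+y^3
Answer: B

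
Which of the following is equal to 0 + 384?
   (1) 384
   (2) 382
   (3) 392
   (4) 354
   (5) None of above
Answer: 1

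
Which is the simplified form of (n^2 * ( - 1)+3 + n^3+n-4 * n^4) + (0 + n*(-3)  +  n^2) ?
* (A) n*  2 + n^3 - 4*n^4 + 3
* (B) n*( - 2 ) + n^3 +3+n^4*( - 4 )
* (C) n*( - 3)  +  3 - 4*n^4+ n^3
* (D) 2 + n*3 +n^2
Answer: B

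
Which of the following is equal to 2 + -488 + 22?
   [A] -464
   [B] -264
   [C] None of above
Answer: A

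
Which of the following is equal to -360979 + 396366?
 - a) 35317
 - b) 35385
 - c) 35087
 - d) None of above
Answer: d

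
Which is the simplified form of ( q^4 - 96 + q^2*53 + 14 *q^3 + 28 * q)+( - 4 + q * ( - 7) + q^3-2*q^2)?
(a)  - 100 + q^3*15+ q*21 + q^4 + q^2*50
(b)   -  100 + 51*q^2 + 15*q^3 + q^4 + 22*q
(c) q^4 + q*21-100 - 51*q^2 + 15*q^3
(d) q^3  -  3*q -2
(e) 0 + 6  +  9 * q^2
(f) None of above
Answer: f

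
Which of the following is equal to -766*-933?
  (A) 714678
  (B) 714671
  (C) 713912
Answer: A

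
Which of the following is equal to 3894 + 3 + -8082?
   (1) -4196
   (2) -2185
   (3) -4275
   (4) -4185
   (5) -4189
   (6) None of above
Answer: 4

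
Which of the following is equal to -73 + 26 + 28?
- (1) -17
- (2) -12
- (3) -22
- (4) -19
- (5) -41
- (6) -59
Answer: 4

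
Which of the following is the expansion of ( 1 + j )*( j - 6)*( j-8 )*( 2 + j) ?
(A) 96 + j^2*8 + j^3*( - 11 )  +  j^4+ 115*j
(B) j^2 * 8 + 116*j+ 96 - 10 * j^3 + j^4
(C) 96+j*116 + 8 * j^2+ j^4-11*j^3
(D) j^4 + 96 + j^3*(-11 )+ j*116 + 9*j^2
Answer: C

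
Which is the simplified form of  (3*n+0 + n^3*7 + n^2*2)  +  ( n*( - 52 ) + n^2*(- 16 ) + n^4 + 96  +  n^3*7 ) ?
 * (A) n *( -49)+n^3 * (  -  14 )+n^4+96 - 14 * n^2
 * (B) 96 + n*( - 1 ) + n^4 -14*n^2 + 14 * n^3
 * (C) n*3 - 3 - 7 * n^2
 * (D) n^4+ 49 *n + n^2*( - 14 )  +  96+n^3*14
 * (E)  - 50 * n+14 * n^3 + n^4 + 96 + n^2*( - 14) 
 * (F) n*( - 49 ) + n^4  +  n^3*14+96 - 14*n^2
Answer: F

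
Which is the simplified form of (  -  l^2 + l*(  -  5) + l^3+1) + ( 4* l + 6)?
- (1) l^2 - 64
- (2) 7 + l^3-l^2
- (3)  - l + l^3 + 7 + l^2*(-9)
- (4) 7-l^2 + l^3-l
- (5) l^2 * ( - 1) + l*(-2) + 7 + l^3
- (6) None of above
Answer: 4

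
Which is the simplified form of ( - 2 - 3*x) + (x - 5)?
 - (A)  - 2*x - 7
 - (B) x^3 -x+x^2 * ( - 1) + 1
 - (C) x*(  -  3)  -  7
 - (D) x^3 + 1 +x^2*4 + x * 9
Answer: A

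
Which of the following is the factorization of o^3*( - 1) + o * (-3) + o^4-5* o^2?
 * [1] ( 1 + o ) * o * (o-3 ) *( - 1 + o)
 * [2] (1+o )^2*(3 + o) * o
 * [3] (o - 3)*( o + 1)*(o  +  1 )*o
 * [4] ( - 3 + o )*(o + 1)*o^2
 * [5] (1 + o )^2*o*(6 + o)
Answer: 3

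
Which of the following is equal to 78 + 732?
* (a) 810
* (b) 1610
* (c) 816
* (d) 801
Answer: a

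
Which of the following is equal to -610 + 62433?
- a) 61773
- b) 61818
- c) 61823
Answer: c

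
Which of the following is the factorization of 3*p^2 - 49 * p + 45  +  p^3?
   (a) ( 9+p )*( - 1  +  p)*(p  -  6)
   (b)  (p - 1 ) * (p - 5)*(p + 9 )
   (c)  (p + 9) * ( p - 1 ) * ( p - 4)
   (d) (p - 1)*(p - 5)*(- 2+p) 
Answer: b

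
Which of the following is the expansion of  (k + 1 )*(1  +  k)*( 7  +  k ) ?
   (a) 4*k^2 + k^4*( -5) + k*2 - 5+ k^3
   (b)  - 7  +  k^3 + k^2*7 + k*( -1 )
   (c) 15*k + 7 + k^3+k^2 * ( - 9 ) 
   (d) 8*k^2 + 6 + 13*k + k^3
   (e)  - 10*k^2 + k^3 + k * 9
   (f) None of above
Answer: f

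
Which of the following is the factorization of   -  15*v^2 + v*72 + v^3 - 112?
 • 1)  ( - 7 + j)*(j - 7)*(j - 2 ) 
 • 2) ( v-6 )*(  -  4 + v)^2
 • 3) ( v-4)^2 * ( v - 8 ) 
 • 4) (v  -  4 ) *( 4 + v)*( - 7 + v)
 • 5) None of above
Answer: 5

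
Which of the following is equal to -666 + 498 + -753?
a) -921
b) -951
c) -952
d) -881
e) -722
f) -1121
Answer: a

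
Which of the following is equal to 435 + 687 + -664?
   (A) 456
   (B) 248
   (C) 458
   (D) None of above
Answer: C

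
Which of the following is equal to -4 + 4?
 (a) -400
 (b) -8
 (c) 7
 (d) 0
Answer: d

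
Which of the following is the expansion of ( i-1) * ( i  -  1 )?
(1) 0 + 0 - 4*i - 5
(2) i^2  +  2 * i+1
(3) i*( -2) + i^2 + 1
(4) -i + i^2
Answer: 3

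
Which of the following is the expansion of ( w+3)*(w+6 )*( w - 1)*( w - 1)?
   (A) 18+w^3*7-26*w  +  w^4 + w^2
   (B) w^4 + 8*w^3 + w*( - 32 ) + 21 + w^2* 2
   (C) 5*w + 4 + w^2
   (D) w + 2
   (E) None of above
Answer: E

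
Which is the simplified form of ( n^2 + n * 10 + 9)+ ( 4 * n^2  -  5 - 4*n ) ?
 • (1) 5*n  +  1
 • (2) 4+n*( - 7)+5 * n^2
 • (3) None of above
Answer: 3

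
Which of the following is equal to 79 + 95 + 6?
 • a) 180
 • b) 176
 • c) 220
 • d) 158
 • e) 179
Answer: a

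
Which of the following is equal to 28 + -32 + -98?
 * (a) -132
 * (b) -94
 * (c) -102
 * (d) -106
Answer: c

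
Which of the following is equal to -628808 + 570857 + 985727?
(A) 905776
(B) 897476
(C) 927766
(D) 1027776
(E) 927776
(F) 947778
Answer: E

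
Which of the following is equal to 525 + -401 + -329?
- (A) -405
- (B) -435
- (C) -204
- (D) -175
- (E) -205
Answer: E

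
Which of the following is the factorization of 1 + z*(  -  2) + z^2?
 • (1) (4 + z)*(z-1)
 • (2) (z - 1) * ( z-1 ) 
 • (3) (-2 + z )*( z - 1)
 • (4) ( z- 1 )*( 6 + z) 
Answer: 2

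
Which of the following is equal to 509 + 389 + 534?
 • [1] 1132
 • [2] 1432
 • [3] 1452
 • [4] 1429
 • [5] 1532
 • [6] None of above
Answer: 2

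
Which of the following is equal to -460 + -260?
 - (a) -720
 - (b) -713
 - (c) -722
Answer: a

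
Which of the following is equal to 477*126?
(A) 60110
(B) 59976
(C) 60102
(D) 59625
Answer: C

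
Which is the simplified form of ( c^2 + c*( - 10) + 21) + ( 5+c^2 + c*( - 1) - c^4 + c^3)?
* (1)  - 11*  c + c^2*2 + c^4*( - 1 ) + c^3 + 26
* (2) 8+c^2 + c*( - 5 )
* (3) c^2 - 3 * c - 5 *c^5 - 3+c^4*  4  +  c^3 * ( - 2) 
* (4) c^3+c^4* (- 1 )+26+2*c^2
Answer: 1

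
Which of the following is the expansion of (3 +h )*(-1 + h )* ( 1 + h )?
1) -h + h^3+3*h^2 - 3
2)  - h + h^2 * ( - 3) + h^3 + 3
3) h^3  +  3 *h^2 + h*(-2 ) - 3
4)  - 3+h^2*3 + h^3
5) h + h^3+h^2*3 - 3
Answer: 1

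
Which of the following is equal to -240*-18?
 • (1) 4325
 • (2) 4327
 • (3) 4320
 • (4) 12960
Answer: 3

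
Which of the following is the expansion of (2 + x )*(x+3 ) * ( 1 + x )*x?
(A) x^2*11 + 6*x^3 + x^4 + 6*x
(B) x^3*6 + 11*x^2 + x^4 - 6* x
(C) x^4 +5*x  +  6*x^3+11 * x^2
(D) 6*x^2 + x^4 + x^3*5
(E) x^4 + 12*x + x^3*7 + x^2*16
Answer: A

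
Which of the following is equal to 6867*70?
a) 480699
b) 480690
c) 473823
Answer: b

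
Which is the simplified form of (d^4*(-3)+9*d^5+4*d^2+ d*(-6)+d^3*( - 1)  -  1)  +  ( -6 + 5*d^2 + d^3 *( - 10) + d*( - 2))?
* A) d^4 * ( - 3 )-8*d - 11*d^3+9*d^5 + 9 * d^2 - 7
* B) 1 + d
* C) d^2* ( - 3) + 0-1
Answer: A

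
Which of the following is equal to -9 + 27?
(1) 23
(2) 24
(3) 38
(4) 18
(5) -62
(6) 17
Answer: 4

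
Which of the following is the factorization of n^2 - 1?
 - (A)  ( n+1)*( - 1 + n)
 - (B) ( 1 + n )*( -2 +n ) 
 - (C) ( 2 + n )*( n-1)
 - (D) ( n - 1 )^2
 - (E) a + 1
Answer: A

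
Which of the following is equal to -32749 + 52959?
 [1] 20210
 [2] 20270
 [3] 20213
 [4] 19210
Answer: 1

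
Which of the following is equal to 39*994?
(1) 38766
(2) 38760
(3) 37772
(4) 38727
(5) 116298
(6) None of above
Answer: 1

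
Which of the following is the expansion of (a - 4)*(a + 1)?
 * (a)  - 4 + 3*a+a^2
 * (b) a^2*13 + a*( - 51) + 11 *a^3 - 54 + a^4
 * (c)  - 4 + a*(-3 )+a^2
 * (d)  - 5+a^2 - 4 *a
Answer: c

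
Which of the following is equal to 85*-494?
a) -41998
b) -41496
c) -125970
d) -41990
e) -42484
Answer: d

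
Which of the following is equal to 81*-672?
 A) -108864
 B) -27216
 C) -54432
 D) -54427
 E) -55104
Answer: C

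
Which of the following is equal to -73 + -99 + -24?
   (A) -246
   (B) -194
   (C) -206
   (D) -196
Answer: D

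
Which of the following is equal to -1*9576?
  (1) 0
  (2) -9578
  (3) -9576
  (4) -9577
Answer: 3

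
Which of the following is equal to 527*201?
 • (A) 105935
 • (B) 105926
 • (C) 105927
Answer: C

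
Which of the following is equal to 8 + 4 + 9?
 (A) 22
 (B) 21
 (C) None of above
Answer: B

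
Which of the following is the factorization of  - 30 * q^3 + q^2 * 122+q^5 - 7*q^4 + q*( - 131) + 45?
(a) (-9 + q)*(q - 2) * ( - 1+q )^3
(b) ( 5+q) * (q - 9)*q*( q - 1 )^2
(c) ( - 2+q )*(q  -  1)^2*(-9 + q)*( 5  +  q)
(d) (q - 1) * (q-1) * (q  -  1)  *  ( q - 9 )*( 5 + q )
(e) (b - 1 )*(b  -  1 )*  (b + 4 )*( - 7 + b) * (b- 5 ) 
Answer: d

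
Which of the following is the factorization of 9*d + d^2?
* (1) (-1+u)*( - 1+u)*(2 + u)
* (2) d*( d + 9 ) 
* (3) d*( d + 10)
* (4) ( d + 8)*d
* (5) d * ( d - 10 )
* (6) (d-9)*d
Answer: 2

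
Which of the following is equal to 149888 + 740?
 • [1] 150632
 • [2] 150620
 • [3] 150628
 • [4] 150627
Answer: 3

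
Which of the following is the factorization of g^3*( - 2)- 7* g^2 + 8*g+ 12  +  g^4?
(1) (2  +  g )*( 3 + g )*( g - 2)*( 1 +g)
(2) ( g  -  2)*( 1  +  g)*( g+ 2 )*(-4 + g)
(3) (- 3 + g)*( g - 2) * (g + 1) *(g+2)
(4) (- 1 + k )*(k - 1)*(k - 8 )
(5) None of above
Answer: 3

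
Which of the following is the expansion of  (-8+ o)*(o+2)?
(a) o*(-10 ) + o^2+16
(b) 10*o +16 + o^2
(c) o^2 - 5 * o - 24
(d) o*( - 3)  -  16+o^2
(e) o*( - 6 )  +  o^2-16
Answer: e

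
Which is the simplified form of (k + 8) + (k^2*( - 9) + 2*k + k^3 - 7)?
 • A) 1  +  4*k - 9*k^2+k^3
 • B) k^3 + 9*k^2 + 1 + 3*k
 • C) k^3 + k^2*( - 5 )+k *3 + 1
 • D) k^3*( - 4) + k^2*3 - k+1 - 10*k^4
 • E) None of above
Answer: E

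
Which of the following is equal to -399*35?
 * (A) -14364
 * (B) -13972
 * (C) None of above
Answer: C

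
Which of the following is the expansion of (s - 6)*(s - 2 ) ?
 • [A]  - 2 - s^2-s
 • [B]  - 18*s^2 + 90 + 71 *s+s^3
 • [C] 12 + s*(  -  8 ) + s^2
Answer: C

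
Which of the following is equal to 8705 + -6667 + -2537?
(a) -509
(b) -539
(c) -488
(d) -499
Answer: d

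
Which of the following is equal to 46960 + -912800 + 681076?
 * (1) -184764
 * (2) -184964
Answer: 1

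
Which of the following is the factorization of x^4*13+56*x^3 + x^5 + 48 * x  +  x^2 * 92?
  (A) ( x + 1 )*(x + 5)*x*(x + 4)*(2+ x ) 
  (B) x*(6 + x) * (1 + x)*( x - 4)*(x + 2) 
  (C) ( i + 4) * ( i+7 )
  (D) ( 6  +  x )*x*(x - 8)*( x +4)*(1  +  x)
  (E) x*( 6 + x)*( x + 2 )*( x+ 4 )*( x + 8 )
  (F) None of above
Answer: F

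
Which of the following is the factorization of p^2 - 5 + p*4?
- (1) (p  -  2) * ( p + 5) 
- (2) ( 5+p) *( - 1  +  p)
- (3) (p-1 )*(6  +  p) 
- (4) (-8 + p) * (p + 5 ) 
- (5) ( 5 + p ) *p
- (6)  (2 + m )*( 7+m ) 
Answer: 2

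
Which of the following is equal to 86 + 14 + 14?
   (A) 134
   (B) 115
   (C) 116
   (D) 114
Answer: D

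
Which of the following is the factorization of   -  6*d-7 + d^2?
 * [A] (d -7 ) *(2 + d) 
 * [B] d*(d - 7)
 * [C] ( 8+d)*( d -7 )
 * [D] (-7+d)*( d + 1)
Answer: D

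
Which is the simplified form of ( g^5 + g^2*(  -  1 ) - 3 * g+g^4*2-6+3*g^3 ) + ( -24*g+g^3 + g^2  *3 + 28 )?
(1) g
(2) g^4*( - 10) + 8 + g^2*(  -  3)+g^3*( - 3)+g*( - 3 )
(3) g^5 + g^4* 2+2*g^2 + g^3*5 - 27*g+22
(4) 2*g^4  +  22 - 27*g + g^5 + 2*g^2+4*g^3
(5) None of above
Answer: 4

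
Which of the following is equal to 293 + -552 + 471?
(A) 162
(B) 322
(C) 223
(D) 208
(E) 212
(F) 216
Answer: E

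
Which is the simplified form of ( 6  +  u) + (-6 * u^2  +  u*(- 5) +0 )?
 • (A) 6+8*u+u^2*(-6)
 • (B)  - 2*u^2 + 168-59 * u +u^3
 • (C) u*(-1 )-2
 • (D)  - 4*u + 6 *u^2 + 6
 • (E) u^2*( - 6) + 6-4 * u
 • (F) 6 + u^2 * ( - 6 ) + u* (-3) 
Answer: E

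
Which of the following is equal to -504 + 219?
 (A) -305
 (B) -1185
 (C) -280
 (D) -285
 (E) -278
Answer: D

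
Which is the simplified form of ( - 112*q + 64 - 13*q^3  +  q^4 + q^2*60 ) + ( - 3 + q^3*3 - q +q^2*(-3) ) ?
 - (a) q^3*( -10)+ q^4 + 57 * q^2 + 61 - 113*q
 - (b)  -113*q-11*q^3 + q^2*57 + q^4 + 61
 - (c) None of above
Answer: a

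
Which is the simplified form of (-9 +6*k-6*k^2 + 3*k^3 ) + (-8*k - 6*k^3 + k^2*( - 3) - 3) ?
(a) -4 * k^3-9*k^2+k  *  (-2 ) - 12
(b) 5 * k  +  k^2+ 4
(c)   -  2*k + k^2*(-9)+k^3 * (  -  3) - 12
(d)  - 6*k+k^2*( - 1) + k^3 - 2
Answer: c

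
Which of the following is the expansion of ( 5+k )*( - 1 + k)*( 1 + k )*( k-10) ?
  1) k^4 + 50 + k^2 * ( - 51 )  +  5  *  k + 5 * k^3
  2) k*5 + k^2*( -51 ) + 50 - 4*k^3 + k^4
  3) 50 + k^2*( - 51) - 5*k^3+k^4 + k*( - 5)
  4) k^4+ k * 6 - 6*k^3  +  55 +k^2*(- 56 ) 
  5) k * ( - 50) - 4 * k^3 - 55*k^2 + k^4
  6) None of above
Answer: 6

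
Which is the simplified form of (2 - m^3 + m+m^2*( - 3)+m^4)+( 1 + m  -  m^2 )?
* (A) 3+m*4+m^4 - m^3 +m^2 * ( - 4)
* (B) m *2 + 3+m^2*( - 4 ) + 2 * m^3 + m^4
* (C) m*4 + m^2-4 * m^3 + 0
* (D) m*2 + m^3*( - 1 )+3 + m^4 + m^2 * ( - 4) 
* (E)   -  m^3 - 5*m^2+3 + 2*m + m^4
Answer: D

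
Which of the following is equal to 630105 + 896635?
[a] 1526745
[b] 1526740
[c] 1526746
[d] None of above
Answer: b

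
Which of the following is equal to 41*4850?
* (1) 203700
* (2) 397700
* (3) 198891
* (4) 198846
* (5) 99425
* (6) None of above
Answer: 6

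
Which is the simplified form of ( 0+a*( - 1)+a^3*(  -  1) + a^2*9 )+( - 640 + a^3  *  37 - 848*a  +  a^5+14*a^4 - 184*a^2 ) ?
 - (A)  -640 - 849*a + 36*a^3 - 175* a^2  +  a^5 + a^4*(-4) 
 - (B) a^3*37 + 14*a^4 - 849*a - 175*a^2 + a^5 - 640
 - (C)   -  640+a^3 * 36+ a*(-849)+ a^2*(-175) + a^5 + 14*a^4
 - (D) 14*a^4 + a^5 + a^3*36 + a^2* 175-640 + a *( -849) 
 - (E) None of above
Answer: C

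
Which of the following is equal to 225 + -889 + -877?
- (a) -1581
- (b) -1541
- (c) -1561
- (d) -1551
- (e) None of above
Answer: b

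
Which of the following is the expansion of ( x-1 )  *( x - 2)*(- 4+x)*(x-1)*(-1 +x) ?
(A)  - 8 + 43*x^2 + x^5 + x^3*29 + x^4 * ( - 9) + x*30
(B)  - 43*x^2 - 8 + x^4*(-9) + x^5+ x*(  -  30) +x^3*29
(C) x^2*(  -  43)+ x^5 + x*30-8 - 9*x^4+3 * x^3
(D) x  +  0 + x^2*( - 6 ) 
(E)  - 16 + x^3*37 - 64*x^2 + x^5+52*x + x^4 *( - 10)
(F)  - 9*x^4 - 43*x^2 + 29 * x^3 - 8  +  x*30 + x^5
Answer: F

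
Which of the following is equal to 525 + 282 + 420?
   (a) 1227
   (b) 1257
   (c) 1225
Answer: a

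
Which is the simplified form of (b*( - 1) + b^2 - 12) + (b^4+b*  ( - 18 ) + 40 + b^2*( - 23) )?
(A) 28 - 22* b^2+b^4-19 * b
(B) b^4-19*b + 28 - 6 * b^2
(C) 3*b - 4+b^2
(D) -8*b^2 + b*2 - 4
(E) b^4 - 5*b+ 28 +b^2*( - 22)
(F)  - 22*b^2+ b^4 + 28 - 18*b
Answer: A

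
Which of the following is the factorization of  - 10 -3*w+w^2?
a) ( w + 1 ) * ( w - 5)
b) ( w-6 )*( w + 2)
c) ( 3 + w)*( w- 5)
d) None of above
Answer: d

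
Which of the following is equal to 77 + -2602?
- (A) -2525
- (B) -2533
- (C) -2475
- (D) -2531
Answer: A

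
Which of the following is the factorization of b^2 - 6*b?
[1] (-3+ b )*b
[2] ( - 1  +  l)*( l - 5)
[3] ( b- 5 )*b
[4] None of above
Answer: 4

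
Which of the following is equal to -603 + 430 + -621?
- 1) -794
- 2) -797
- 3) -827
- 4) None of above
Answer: 1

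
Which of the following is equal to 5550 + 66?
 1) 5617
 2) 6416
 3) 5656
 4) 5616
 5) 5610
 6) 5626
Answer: 4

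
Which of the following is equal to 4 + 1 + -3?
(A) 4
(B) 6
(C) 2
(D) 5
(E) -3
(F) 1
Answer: C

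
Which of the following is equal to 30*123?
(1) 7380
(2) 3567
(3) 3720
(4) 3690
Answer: 4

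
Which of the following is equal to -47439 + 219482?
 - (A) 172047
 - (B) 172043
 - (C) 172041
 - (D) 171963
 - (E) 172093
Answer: B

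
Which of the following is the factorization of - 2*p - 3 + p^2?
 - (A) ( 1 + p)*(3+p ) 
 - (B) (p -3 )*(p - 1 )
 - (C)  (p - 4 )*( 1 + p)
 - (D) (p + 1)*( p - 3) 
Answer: D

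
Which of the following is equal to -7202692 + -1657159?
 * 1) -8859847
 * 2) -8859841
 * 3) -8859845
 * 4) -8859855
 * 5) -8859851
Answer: 5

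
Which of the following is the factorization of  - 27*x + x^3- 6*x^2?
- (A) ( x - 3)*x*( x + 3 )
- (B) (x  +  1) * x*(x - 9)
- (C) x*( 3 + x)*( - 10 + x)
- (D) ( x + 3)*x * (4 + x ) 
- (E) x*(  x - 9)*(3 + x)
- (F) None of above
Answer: E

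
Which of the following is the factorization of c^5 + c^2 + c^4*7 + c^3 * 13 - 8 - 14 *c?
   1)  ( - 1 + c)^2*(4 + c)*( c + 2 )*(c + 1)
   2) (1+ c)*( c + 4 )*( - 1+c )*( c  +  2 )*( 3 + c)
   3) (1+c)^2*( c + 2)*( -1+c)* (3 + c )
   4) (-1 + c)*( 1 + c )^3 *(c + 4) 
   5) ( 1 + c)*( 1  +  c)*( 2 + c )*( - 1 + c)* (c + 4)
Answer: 5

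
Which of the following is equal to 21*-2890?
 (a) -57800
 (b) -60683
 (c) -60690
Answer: c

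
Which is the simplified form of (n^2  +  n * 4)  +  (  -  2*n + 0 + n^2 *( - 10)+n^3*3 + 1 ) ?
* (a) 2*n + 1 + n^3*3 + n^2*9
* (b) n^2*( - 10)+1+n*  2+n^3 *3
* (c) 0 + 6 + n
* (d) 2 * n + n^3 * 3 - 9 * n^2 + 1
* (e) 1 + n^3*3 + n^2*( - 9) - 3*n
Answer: d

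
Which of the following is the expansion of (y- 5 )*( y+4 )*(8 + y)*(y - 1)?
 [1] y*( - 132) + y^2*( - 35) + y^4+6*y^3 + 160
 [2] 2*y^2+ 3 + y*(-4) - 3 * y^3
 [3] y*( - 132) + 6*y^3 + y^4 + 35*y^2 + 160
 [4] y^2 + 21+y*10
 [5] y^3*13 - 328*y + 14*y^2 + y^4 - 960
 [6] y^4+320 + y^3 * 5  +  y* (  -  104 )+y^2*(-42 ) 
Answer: 1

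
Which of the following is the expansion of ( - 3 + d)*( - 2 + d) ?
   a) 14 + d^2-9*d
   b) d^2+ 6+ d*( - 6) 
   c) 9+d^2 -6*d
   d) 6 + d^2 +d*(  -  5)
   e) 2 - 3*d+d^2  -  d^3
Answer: d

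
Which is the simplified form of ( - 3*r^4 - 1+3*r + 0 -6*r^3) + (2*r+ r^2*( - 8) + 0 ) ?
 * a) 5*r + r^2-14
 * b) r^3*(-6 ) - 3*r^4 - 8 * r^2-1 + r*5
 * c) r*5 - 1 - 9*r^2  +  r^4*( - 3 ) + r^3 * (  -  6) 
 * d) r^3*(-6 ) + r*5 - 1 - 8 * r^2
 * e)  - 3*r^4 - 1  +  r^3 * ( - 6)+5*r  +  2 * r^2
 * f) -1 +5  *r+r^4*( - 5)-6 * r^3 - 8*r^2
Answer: b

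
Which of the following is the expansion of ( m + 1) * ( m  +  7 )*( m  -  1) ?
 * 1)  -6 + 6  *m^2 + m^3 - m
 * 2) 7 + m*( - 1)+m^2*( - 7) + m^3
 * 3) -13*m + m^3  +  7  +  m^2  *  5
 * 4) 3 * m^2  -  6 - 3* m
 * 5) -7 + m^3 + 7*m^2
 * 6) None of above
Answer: 6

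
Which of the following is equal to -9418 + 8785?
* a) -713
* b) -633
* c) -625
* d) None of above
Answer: b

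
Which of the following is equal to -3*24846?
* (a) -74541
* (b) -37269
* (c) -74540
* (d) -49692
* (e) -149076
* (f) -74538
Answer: f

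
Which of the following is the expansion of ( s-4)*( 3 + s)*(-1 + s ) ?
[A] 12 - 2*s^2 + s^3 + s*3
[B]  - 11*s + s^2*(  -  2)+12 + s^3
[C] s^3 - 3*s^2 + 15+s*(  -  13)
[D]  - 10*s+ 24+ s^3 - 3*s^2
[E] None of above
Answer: B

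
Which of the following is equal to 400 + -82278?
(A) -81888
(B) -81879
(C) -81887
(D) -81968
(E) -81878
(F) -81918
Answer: E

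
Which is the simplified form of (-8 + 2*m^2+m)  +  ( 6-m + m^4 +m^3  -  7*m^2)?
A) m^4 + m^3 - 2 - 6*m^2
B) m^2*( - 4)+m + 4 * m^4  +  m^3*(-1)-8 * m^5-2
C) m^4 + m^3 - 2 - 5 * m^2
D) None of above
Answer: C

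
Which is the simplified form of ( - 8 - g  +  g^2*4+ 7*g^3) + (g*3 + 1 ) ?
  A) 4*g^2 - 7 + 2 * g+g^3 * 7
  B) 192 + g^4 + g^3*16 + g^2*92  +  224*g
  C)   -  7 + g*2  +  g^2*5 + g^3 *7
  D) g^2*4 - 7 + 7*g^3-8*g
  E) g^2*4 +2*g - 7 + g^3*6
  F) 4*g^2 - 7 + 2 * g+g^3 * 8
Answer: A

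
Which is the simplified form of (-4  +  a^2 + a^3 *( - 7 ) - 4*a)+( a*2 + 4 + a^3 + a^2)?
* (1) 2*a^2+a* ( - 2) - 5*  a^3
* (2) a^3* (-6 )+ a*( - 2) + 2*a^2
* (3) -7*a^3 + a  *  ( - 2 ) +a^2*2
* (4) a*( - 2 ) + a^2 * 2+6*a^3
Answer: 2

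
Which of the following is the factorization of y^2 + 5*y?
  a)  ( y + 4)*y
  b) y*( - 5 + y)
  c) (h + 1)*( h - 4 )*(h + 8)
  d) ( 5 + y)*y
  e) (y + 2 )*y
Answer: d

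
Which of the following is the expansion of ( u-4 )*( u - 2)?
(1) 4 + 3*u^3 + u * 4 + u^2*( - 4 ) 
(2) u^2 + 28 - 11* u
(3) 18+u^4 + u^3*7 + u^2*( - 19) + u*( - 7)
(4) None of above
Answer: 4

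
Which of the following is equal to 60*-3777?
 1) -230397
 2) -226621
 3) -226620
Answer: 3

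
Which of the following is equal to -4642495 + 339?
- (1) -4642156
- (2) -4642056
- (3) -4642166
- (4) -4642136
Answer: 1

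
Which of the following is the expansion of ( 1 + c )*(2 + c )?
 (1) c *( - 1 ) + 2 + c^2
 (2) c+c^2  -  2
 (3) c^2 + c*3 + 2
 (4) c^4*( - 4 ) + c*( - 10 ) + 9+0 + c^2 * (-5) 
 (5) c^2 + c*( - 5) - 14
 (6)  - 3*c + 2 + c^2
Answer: 3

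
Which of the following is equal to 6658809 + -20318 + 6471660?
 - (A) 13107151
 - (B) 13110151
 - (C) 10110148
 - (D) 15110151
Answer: B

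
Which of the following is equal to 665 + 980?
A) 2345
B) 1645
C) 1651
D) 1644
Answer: B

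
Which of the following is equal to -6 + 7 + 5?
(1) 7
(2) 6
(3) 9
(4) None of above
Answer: 2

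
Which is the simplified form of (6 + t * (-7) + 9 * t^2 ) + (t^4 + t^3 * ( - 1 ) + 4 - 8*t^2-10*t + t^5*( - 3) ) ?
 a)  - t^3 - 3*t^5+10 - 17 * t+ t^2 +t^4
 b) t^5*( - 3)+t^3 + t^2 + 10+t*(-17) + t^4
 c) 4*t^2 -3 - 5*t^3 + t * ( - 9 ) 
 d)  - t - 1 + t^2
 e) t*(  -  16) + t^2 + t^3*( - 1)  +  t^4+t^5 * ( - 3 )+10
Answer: a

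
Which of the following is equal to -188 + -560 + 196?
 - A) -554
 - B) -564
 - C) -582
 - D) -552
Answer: D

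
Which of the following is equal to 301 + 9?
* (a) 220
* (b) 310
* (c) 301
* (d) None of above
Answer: b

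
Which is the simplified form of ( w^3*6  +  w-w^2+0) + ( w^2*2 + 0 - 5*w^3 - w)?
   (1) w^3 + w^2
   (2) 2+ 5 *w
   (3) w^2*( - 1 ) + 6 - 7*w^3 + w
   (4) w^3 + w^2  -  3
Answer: 1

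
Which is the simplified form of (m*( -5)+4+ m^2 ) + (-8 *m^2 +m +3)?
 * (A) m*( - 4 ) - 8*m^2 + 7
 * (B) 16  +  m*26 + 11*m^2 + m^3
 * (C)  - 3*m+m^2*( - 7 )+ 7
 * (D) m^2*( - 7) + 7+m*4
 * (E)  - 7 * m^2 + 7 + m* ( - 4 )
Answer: E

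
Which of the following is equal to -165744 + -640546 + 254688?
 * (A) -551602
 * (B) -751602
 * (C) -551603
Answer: A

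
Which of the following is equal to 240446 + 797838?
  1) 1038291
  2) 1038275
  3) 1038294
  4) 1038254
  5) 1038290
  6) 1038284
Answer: 6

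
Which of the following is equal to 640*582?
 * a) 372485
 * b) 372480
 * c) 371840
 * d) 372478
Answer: b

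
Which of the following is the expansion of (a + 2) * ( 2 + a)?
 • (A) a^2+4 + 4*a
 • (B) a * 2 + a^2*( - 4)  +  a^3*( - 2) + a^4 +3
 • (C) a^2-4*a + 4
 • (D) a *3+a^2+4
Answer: A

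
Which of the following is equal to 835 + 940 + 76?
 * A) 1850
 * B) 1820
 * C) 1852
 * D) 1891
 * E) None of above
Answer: E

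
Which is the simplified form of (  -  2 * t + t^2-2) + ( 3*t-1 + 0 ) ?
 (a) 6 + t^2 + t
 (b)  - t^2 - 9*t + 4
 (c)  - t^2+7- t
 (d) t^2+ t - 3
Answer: d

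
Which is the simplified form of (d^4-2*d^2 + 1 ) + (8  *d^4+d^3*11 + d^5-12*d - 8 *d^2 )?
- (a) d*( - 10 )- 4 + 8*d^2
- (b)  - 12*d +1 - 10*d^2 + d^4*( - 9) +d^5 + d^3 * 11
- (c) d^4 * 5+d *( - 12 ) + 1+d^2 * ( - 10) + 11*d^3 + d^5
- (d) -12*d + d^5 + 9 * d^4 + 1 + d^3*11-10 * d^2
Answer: d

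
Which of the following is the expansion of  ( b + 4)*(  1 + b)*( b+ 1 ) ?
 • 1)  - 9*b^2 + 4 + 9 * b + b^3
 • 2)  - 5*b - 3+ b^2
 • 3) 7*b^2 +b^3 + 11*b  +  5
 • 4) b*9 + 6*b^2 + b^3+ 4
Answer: 4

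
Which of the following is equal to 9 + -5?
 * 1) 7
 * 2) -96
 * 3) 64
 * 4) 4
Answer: 4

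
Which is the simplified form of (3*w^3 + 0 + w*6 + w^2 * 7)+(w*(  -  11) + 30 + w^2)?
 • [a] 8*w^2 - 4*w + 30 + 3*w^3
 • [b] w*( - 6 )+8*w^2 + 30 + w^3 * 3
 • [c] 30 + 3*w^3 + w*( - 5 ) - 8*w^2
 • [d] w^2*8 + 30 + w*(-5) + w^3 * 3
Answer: d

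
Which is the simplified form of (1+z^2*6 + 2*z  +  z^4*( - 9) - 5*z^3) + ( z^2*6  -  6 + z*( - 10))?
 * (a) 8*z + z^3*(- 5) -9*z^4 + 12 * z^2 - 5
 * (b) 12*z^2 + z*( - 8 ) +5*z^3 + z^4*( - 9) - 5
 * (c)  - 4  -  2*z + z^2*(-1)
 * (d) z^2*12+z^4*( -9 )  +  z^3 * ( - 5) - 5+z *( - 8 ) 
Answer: d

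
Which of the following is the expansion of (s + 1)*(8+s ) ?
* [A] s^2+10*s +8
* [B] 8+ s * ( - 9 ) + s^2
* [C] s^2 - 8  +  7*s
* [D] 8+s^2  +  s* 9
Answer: D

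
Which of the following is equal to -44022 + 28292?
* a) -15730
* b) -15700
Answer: a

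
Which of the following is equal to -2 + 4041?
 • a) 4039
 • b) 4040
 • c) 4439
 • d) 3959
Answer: a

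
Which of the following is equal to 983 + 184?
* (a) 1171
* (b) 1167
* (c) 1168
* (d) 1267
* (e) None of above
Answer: b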